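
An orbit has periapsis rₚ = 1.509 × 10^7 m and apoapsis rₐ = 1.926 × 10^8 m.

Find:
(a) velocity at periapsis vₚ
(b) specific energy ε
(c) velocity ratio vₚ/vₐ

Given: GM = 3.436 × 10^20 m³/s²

(a) With a = (rₚ + rₐ)/2 = 1.03845e+08 m, vₚ = √(GM (2/rₚ − 1/a)) = √(3.436e+20 · (2/1.509e+07 − 1/1.03845e+08)) m/s ≈ 6.499e+06 m/s
(b) With a = (rₚ + rₐ)/2 = 1.03845e+08 m, ε = −GM/(2a) = −3.436e+20/(2 · 1.03845e+08) J/kg ≈ -1.654e+12 J/kg
(c) Conservation of angular momentum (rₚvₚ = rₐvₐ) gives vₚ/vₐ = rₐ/rₚ = 1.926e+08/1.509e+07 ≈ 12.76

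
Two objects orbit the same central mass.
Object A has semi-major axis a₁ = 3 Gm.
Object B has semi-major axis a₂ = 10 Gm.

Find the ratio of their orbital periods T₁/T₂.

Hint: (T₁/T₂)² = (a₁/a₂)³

Convert to SI: a₁ = 3 Gm = 3e+09 m; a₂ = 10 Gm = 1e+10 m.
From Kepler's third law, (T₁/T₂)² = (a₁/a₂)³, so T₁/T₂ = (a₁/a₂)^(3/2).
a₁/a₂ = 3e+09 / 1e+10 = 0.3.
T₁/T₂ = (0.3)^(3/2) ≈ 0.1643.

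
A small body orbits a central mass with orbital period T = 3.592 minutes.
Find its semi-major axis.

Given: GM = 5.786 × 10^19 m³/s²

Convert to SI: T = 3.592 minutes = 215.52 s.
Invert Kepler's third law: a = (GM · T² / (4π²))^(1/3).
Substituting T = 215.52 s and GM = 5.786e+19 m³/s²:
a = (5.786e+19 · (215.52)² / (4π²))^(1/3) m
a ≈ 4.083e+07 m = 40.83 Mm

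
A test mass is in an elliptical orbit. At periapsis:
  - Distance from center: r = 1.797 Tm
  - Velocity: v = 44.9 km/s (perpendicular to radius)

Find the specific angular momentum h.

Convert to SI: r = 1.797 Tm = 1.797e+12 m; v = 44.9 km/s = 44900 m/s.
With v perpendicular to r, h = r · v.
h = 1.797e+12 · 44900 m²/s ≈ 8.069e+16 m²/s.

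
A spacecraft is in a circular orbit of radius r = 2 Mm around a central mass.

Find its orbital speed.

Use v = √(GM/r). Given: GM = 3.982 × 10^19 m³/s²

Convert to SI: r = 2 Mm = 2e+06 m.
For a circular orbit, gravity supplies the centripetal force, so v = √(GM / r).
v = √(3.982e+19 / 2e+06) m/s ≈ 4.462e+06 m/s = 4462 km/s.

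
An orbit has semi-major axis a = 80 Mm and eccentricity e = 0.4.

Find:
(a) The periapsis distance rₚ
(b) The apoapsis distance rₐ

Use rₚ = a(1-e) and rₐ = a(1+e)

Convert to SI: a = 80 Mm = 8e+07 m.
(a) rₚ = a(1 − e) = 8e+07 · (1 − 0.4) = 8e+07 · 0.6 ≈ 4.8e+07 m = 48 Mm.
(b) rₐ = a(1 + e) = 8e+07 · (1 + 0.4) = 8e+07 · 1.4 ≈ 1.12e+08 m = 112 Mm.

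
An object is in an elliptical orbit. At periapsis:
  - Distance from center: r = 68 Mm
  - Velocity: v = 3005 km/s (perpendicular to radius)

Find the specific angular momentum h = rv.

Convert to SI: r = 68 Mm = 6.8e+07 m; v = 3005 km/s = 3.005e+06 m/s.
With v perpendicular to r, h = r · v.
h = 6.8e+07 · 3.005e+06 m²/s ≈ 2.043e+14 m²/s.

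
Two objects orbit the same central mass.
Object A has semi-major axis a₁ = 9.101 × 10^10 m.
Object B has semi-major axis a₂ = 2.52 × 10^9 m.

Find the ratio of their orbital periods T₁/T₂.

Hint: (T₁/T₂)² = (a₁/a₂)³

From Kepler's third law, (T₁/T₂)² = (a₁/a₂)³, so T₁/T₂ = (a₁/a₂)^(3/2).
a₁/a₂ = 9.101e+10 / 2.52e+09 = 36.1151.
T₁/T₂ = (36.1151)^(3/2) ≈ 217.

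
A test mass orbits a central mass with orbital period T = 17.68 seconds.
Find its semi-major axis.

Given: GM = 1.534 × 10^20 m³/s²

Invert Kepler's third law: a = (GM · T² / (4π²))^(1/3).
Substituting T = 17.68 s and GM = 1.534e+20 m³/s²:
a = (1.534e+20 · (17.68)² / (4π²))^(1/3) m
a ≈ 1.067e+07 m = 10.67 Mm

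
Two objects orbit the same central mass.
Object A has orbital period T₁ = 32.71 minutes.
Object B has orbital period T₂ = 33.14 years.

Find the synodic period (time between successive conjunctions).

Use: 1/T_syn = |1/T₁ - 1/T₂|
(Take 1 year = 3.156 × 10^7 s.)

Convert to SI: T₁ = 32.71 minutes = 1962.6 s; T₂ = 33.14 years = 1.0459e+09 s.
T_syn = |T₁ · T₂ / (T₁ − T₂)|.
T_syn = |1962.6 · 1.0459e+09 / (1962.6 − 1.0459e+09)| s ≈ 1963 s = 32.71 minutes.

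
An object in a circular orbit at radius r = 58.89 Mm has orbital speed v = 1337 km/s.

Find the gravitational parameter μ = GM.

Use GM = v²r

Convert to SI: r = 58.89 Mm = 5.889e+07 m; v = 1337 km/s = 1.337e+06 m/s.
For a circular orbit v² = GM/r, so GM = v² · r.
GM = (1.337e+06)² · 5.889e+07 m³/s² ≈ 1.053e+20 m³/s² = 1.053 × 10^20 m³/s².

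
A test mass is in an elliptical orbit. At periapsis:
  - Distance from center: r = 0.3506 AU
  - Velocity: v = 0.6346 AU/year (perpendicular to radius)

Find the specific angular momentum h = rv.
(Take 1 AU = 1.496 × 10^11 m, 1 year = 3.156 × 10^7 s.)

Convert to SI: r = 0.3506 AU = 5.24498e+10 m; v = 0.6346 AU/year = 3008.12 m/s.
With v perpendicular to r, h = r · v.
h = 5.24498e+10 · 3008.12 m²/s ≈ 1.578e+14 m²/s.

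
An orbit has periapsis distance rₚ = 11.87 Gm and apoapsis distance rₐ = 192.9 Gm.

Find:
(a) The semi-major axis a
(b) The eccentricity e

Convert to SI: rₚ = 11.87 Gm = 1.187e+10 m; rₐ = 192.9 Gm = 1.929e+11 m.
(a) a = (rₚ + rₐ) / 2 = (1.187e+10 + 1.929e+11) / 2 ≈ 1.024e+11 m = 102.4 Gm.
(b) e = (rₐ − rₚ) / (rₐ + rₚ) = (1.929e+11 − 1.187e+10) / (1.929e+11 + 1.187e+10) ≈ 0.8841.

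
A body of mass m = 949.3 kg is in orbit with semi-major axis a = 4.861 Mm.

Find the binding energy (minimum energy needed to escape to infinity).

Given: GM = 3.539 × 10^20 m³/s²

Convert to SI: a = 4.861 Mm = 4.861e+06 m.
Total orbital energy is E = −GMm/(2a); binding energy is E_bind = −E = GMm/(2a).
E_bind = 3.539e+20 · 949.3 / (2 · 4.861e+06) J ≈ 3.456e+16 J = 34.56 PJ.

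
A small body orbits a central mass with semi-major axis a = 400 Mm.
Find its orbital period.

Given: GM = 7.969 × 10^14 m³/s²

Convert to SI: a = 400 Mm = 4e+08 m.
Kepler's third law: T = 2π √(a³ / GM).
Substituting a = 4e+08 m and GM = 7.969e+14 m³/s²:
T = 2π √((4e+08)³ / 7.969e+14) s
T ≈ 1.781e+06 s = 20.61 days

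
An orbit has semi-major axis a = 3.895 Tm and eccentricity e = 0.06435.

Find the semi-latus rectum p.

Convert to SI: a = 3.895 Tm = 3.895e+12 m.
p = a (1 − e²).
p = 3.895e+12 · (1 − (0.06435)²) = 3.895e+12 · 0.995859 ≈ 3.879e+12 m = 3.879 Tm.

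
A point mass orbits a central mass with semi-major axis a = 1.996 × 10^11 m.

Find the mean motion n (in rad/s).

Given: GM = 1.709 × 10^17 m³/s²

n = √(GM / a³).
n = √(1.709e+17 / (1.996e+11)³) rad/s ≈ 4.636e-09 rad/s.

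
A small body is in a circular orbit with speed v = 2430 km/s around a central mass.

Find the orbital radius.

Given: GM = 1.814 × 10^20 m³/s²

Convert to SI: v = 2430 km/s = 2.43e+06 m/s.
For a circular orbit, v² = GM / r, so r = GM / v².
r = 1.814e+20 / (2.43e+06)² m ≈ 3.072e+07 m = 3.072 × 10^7 m.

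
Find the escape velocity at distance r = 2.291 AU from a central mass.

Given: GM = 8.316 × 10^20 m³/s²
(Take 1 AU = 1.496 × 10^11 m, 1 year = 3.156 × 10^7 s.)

Convert to SI: r = 2.291 AU = 3.42734e+11 m.
Escape velocity comes from setting total energy to zero: ½v² − GM/r = 0 ⇒ v_esc = √(2GM / r).
v_esc = √(2 · 8.316e+20 / 3.42734e+11) m/s ≈ 6.966e+04 m/s = 14.7 AU/year.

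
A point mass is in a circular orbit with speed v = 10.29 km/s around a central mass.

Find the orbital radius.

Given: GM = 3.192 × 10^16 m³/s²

Convert to SI: v = 10.29 km/s = 10290 m/s.
For a circular orbit, v² = GM / r, so r = GM / v².
r = 3.192e+16 / (10290)² m ≈ 3.015e+08 m = 301.5 Mm.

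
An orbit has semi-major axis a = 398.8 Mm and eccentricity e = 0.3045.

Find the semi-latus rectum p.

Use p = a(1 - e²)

Convert to SI: a = 398.8 Mm = 3.988e+08 m.
p = a (1 − e²).
p = 3.988e+08 · (1 − (0.3045)²) = 3.988e+08 · 0.90728 ≈ 3.618e+08 m = 361.8 Mm.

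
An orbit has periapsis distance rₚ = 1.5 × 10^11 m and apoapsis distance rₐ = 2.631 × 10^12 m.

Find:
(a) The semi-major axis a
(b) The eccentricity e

(a) a = (rₚ + rₐ) / 2 = (1.5e+11 + 2.631e+12) / 2 ≈ 1.39e+12 m = 1.391 × 10^12 m.
(b) e = (rₐ − rₚ) / (rₐ + rₚ) = (2.631e+12 − 1.5e+11) / (2.631e+12 + 1.5e+11) ≈ 0.8921.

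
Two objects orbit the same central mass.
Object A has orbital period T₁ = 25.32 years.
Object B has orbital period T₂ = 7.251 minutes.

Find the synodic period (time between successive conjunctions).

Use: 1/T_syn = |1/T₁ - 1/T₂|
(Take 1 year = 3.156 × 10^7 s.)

Convert to SI: T₁ = 25.32 years = 7.99099e+08 s; T₂ = 7.251 minutes = 435.06 s.
T_syn = |T₁ · T₂ / (T₁ − T₂)|.
T_syn = |7.99099e+08 · 435.06 / (7.99099e+08 − 435.06)| s ≈ 435.1 s = 7.251 minutes.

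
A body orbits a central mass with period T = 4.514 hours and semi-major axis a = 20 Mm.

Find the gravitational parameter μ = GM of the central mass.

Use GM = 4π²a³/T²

Convert to SI: T = 4.514 hours = 16250.4 s; a = 20 Mm = 2e+07 m.
GM = 4π² · a³ / T².
GM = 4π² · (2e+07)³ / (16250.4)² m³/s² ≈ 1.196e+15 m³/s² = 1.196 × 10^15 m³/s².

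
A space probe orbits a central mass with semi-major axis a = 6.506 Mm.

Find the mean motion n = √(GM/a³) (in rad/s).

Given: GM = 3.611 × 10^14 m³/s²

Convert to SI: a = 6.506 Mm = 6.506e+06 m.
n = √(GM / a³).
n = √(3.611e+14 / (6.506e+06)³) rad/s ≈ 0.001145 rad/s.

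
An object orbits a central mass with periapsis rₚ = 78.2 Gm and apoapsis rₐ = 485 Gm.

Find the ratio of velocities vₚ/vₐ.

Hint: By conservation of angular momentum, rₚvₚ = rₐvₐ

Convert to SI: rₚ = 78.2 Gm = 7.82e+10 m; rₐ = 485 Gm = 4.85e+11 m.
Conservation of angular momentum gives rₚvₚ = rₐvₐ, so vₚ/vₐ = rₐ/rₚ.
vₚ/vₐ = 4.85e+11 / 7.82e+10 ≈ 6.202.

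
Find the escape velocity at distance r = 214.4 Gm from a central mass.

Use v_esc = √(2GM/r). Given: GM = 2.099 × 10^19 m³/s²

Convert to SI: r = 214.4 Gm = 2.144e+11 m.
Escape velocity comes from setting total energy to zero: ½v² − GM/r = 0 ⇒ v_esc = √(2GM / r).
v_esc = √(2 · 2.099e+19 / 2.144e+11) m/s ≈ 1.399e+04 m/s = 13.99 km/s.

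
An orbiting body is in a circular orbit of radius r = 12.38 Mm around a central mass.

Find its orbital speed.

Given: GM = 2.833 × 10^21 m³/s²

Convert to SI: r = 12.38 Mm = 1.238e+07 m.
For a circular orbit, gravity supplies the centripetal force, so v = √(GM / r).
v = √(2.833e+21 / 1.238e+07) m/s ≈ 1.513e+07 m/s = 1.513e+04 km/s.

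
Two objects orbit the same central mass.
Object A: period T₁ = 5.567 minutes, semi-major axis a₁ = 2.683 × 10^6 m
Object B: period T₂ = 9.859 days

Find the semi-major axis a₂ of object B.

Convert to SI: T₁ = 5.567 minutes = 334.02 s; T₂ = 9.859 days = 851818 s.
Kepler's third law: (T₁/T₂)² = (a₁/a₂)³ ⇒ a₂ = a₁ · (T₂/T₁)^(2/3).
T₂/T₁ = 851818 / 334.02 = 2550.2.
a₂ = 2.683e+06 · (2550.2)^(2/3) m ≈ 5.008e+08 m = 5.008 × 10^8 m.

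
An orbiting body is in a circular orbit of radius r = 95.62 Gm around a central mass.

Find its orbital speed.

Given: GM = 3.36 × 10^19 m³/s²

Convert to SI: r = 95.62 Gm = 9.562e+10 m.
For a circular orbit, gravity supplies the centripetal force, so v = √(GM / r).
v = √(3.36e+19 / 9.562e+10) m/s ≈ 1.875e+04 m/s = 18.75 km/s.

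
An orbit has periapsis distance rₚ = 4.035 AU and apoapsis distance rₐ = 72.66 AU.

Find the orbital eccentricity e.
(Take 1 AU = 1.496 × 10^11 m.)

Convert to SI: rₚ = 4.035 AU = 6.03636e+11 m; rₐ = 72.66 AU = 1.08699e+13 m.
e = (rₐ − rₚ) / (rₐ + rₚ).
e = (1.08699e+13 − 6.03636e+11) / (1.08699e+13 + 6.03636e+11) = 1.02663e+13 / 1.14736e+13 ≈ 0.8948.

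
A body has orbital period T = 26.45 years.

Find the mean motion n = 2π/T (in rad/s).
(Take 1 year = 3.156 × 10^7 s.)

Convert to SI: T = 26.45 years = 8.34762e+08 s.
n = 2π / T.
n = 2π / 8.34762e+08 s ≈ 7.527e-09 rad/s.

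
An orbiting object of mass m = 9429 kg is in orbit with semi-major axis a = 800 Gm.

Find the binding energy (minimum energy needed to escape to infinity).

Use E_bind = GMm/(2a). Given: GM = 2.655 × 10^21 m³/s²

Convert to SI: a = 800 Gm = 8e+11 m.
Total orbital energy is E = −GMm/(2a); binding energy is E_bind = −E = GMm/(2a).
E_bind = 2.655e+21 · 9429 / (2 · 8e+11) J ≈ 1.565e+13 J = 15.65 TJ.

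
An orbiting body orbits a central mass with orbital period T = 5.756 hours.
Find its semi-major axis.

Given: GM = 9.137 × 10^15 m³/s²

Convert to SI: T = 5.756 hours = 20721.6 s.
Invert Kepler's third law: a = (GM · T² / (4π²))^(1/3).
Substituting T = 20721.6 s and GM = 9.137e+15 m³/s²:
a = (9.137e+15 · (20721.6)² / (4π²))^(1/3) m
a ≈ 4.632e+07 m = 4.632 × 10^7 m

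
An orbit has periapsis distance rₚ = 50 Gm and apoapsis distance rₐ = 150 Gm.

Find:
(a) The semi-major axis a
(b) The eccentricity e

Convert to SI: rₚ = 50 Gm = 5e+10 m; rₐ = 150 Gm = 1.5e+11 m.
(a) a = (rₚ + rₐ) / 2 = (5e+10 + 1.5e+11) / 2 ≈ 1e+11 m = 100 Gm.
(b) e = (rₐ − rₚ) / (rₐ + rₚ) = (1.5e+11 − 5e+10) / (1.5e+11 + 5e+10) ≈ 0.5.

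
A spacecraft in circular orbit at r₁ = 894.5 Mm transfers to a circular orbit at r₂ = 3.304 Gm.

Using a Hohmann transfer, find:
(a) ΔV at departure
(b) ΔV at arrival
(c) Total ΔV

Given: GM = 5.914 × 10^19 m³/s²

Convert to SI: r₁ = 894.5 Mm = 8.945e+08 m; r₂ = 3.304 Gm = 3.304e+09 m.
Transfer semi-major axis: a_t = (r₁ + r₂)/2 = (8.945e+08 + 3.304e+09)/2 = 2.09925e+09 m.
Circular speeds: v₁ = √(GM/r₁) = 257129 m/s, v₂ = √(GM/r₂) = 133789 m/s.
Transfer speeds (vis-viva v² = GM(2/r − 1/a_t)): v₁ᵗ = 322581 m/s, v₂ᵗ = 87333.1 m/s.
(a) ΔV₁ = |v₁ᵗ − v₁| ≈ 6.545e+04 m/s = 65.45 km/s.
(b) ΔV₂ = |v₂ − v₂ᵗ| ≈ 4.646e+04 m/s = 46.46 km/s.
(c) ΔV_total = ΔV₁ + ΔV₂ ≈ 1.119e+05 m/s = 111.9 km/s.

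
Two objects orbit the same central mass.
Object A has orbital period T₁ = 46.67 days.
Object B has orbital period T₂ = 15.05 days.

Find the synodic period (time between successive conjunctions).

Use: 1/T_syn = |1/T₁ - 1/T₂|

Convert to SI: T₁ = 46.67 days = 4.03229e+06 s; T₂ = 15.05 days = 1.30032e+06 s.
T_syn = |T₁ · T₂ / (T₁ − T₂)|.
T_syn = |4.03229e+06 · 1.30032e+06 / (4.03229e+06 − 1.30032e+06)| s ≈ 1.919e+06 s = 22.21 days.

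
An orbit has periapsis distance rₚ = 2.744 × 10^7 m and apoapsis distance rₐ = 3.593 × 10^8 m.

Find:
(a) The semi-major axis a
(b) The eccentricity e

(a) a = (rₚ + rₐ) / 2 = (2.744e+07 + 3.593e+08) / 2 ≈ 1.934e+08 m = 1.934 × 10^8 m.
(b) e = (rₐ − rₚ) / (rₐ + rₚ) = (3.593e+08 − 2.744e+07) / (3.593e+08 + 2.744e+07) ≈ 0.8581.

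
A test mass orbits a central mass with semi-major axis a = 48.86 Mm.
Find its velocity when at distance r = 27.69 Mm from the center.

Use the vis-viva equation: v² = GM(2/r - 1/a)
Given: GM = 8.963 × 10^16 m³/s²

Convert to SI: a = 48.86 Mm = 4.886e+07 m; r = 27.69 Mm = 2.769e+07 m.
Vis-viva: v = √(GM · (2/r − 1/a)).
2/r − 1/a = 2/2.769e+07 − 1/4.886e+07 = 5.17616e-08 m⁻¹.
v = √(8.963e+16 · 5.17616e-08) m/s ≈ 6.811e+04 m/s = 68.11 km/s.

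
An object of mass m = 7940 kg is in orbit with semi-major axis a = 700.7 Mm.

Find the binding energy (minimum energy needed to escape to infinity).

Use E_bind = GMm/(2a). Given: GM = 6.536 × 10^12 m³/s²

Convert to SI: a = 700.7 Mm = 7.007e+08 m.
Total orbital energy is E = −GMm/(2a); binding energy is E_bind = −E = GMm/(2a).
E_bind = 6.536e+12 · 7940 / (2 · 7.007e+08) J ≈ 3.703e+07 J = 37.03 MJ.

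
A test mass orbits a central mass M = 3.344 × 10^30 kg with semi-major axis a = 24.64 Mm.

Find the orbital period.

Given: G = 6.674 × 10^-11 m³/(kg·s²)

Convert to SI: a = 24.64 Mm = 2.464e+07 m.
GM = G · M = 6.674e-11 · 3.344e+30 = 2.23179e+20 m³/s².
Kepler's third law: T = 2π √(a³ / GM).
Substituting a = 2.464e+07 m and GM = 2.23179e+20 m³/s²:
T = 2π √((2.464e+07)³ / 2.23179e+20) s
T ≈ 51.44 s = 51.44 seconds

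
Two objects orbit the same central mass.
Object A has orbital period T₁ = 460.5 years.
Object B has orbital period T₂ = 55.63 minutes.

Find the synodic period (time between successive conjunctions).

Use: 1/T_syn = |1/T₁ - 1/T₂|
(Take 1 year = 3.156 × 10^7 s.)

Convert to SI: T₁ = 460.5 years = 1.45334e+10 s; T₂ = 55.63 minutes = 3337.8 s.
T_syn = |T₁ · T₂ / (T₁ − T₂)|.
T_syn = |1.45334e+10 · 3337.8 / (1.45334e+10 − 3337.8)| s ≈ 3338 s = 55.63 minutes.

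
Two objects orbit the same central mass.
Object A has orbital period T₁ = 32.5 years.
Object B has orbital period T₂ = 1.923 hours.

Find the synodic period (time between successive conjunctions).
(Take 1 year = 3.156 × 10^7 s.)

Convert to SI: T₁ = 32.5 years = 1.0257e+09 s; T₂ = 1.923 hours = 6922.8 s.
T_syn = |T₁ · T₂ / (T₁ − T₂)|.
T_syn = |1.0257e+09 · 6922.8 / (1.0257e+09 − 6922.8)| s ≈ 6923 s = 1.923 hours.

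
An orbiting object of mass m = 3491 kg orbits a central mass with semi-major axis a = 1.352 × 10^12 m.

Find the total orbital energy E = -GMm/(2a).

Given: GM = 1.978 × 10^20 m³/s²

E = −GMm / (2a).
E = −1.978e+20 · 3491 / (2 · 1.352e+12) J ≈ -2.554e+11 J = -255.4 GJ.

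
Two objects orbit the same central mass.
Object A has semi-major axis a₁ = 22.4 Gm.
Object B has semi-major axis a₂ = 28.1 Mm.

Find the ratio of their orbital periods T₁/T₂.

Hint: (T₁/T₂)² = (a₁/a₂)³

Convert to SI: a₁ = 22.4 Gm = 2.24e+10 m; a₂ = 28.1 Mm = 2.81e+07 m.
From Kepler's third law, (T₁/T₂)² = (a₁/a₂)³, so T₁/T₂ = (a₁/a₂)^(3/2).
a₁/a₂ = 2.24e+10 / 2.81e+07 = 797.153.
T₁/T₂ = (797.153)^(3/2) ≈ 2.251e+04.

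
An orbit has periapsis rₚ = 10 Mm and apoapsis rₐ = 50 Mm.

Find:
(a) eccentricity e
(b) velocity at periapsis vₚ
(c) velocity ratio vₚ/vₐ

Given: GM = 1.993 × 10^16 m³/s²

Convert to SI: rₚ = 10 Mm = 1e+07 m; rₐ = 50 Mm = 5e+07 m.
(a) e = (rₐ − rₚ)/(rₐ + rₚ) = (5e+07 − 1e+07)/(5e+07 + 1e+07) ≈ 0.6667
(b) With a = (rₚ + rₐ)/2 = 3e+07 m, vₚ = √(GM (2/rₚ − 1/a)) = √(1.993e+16 · (2/1e+07 − 1/3e+07)) m/s ≈ 5.763e+04 m/s
(c) Conservation of angular momentum (rₚvₚ = rₐvₐ) gives vₚ/vₐ = rₐ/rₚ = 5e+07/1e+07 ≈ 5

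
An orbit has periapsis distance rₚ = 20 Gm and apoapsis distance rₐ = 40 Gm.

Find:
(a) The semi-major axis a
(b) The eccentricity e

Convert to SI: rₚ = 20 Gm = 2e+10 m; rₐ = 40 Gm = 4e+10 m.
(a) a = (rₚ + rₐ) / 2 = (2e+10 + 4e+10) / 2 ≈ 3e+10 m = 30 Gm.
(b) e = (rₐ − rₚ) / (rₐ + rₚ) = (4e+10 − 2e+10) / (4e+10 + 2e+10) ≈ 0.3333.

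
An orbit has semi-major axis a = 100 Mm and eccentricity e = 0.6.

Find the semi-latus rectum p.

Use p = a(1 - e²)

Convert to SI: a = 100 Mm = 1e+08 m.
p = a (1 − e²).
p = 1e+08 · (1 − (0.6)²) = 1e+08 · 0.64 ≈ 6.4e+07 m = 64 Mm.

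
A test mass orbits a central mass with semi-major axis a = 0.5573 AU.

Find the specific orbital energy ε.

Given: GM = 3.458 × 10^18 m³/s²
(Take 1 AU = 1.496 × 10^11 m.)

Convert to SI: a = 0.5573 AU = 8.33721e+10 m.
ε = −GM / (2a).
ε = −3.458e+18 / (2 · 8.33721e+10) J/kg ≈ -2.074e+07 J/kg = -20.74 MJ/kg.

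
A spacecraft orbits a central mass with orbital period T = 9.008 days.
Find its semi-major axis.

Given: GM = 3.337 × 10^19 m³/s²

Convert to SI: T = 9.008 days = 778291 s.
Invert Kepler's third law: a = (GM · T² / (4π²))^(1/3).
Substituting T = 778291 s and GM = 3.337e+19 m³/s²:
a = (3.337e+19 · (778291)² / (4π²))^(1/3) m
a ≈ 8e+09 m = 8 Gm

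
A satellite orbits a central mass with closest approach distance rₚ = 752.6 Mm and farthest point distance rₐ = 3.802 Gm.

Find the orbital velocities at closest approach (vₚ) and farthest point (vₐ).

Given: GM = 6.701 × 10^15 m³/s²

Convert to SI: rₚ = 752.6 Mm = 7.526e+08 m; rₐ = 3.802 Gm = 3.802e+09 m.
Use the vis-viva equation v² = GM(2/r − 1/a) with a = (rₚ + rₐ)/2 = (7.526e+08 + 3.802e+09)/2 = 2.2773e+09 m.
vₚ = √(GM · (2/rₚ − 1/a)) = √(6.701e+15 · (2/7.526e+08 − 1/2.2773e+09)) m/s ≈ 3856 m/s = 3.856 km/s.
vₐ = √(GM · (2/rₐ − 1/a)) = √(6.701e+15 · (2/3.802e+09 − 1/2.2773e+09)) m/s ≈ 763.2 m/s = 763.2 m/s.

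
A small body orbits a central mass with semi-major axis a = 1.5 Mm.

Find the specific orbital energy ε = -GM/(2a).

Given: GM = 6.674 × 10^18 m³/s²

Convert to SI: a = 1.5 Mm = 1.5e+06 m.
ε = −GM / (2a).
ε = −6.674e+18 / (2 · 1.5e+06) J/kg ≈ -2.225e+12 J/kg = -2225 GJ/kg.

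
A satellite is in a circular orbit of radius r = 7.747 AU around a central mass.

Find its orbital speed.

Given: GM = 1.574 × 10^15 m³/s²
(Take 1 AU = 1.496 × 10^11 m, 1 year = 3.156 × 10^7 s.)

Convert to SI: r = 7.747 AU = 1.15895e+12 m.
For a circular orbit, gravity supplies the centripetal force, so v = √(GM / r).
v = √(1.574e+15 / 1.15895e+12) m/s ≈ 36.85 m/s = 0.007775 AU/year.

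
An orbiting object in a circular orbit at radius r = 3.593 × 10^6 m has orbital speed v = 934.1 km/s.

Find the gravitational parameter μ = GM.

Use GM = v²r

Convert to SI: v = 934.1 km/s = 934100 m/s.
For a circular orbit v² = GM/r, so GM = v² · r.
GM = (934100)² · 3.593e+06 m³/s² ≈ 3.135e+18 m³/s² = 3.135 × 10^18 m³/s².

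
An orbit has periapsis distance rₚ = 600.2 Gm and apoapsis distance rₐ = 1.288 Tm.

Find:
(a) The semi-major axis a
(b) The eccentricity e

Convert to SI: rₚ = 600.2 Gm = 6.002e+11 m; rₐ = 1.288 Tm = 1.288e+12 m.
(a) a = (rₚ + rₐ) / 2 = (6.002e+11 + 1.288e+12) / 2 ≈ 9.441e+11 m = 944.1 Gm.
(b) e = (rₐ − rₚ) / (rₐ + rₚ) = (1.288e+12 − 6.002e+11) / (1.288e+12 + 6.002e+11) ≈ 0.3643.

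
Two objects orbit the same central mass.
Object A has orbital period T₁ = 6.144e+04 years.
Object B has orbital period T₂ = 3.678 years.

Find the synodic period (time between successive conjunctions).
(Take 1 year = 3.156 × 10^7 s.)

Convert to SI: T₁ = 6.144e+04 years = 1.93905e+12 s; T₂ = 3.678 years = 1.16078e+08 s.
T_syn = |T₁ · T₂ / (T₁ − T₂)|.
T_syn = |1.93905e+12 · 1.16078e+08 / (1.93905e+12 − 1.16078e+08)| s ≈ 1.161e+08 s = 3.678 years.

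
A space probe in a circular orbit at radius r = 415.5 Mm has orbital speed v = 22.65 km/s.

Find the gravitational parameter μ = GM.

Convert to SI: r = 415.5 Mm = 4.155e+08 m; v = 22.65 km/s = 22650 m/s.
For a circular orbit v² = GM/r, so GM = v² · r.
GM = (22650)² · 4.155e+08 m³/s² ≈ 2.132e+17 m³/s² = 2.132 × 10^17 m³/s².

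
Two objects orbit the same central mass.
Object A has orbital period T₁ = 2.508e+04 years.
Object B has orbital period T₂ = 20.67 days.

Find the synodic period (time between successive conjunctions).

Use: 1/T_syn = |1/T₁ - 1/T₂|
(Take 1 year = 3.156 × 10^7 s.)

Convert to SI: T₁ = 2.508e+04 years = 7.91525e+11 s; T₂ = 20.67 days = 1.78589e+06 s.
T_syn = |T₁ · T₂ / (T₁ − T₂)|.
T_syn = |7.91525e+11 · 1.78589e+06 / (7.91525e+11 − 1.78589e+06)| s ≈ 1.786e+06 s = 20.67 days.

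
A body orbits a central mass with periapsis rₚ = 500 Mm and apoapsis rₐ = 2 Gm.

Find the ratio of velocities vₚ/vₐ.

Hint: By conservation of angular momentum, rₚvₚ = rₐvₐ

Convert to SI: rₚ = 500 Mm = 5e+08 m; rₐ = 2 Gm = 2e+09 m.
Conservation of angular momentum gives rₚvₚ = rₐvₐ, so vₚ/vₐ = rₐ/rₚ.
vₚ/vₐ = 2e+09 / 5e+08 ≈ 4.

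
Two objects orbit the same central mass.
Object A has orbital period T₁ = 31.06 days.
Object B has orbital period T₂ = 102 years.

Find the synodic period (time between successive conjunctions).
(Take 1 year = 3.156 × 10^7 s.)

Convert to SI: T₁ = 31.06 days = 2.68358e+06 s; T₂ = 102 years = 3.21912e+09 s.
T_syn = |T₁ · T₂ / (T₁ − T₂)|.
T_syn = |2.68358e+06 · 3.21912e+09 / (2.68358e+06 − 3.21912e+09)| s ≈ 2.686e+06 s = 31.09 days.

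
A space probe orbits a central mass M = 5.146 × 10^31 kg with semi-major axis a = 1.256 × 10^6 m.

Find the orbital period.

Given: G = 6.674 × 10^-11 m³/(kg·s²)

GM = G · M = 6.674e-11 · 5.146e+31 = 3.43444e+21 m³/s².
Kepler's third law: T = 2π √(a³ / GM).
Substituting a = 1.256e+06 m and GM = 3.43444e+21 m³/s²:
T = 2π √((1.256e+06)³ / 3.43444e+21) s
T ≈ 0.1509 s = 0.1509 seconds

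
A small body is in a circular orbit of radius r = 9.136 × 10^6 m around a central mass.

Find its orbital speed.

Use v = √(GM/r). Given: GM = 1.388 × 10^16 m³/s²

For a circular orbit, gravity supplies the centripetal force, so v = √(GM / r).
v = √(1.388e+16 / 9.136e+06) m/s ≈ 3.898e+04 m/s = 38.98 km/s.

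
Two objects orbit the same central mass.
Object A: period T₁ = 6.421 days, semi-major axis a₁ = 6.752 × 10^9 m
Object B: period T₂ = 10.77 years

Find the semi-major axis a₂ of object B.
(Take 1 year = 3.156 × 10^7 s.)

Convert to SI: T₁ = 6.421 days = 554774 s; T₂ = 10.77 years = 3.39901e+08 s.
Kepler's third law: (T₁/T₂)² = (a₁/a₂)³ ⇒ a₂ = a₁ · (T₂/T₁)^(2/3).
T₂/T₁ = 3.39901e+08 / 554774 = 612.684.
a₂ = 6.752e+09 · (612.684)^(2/3) m ≈ 4.871e+11 m = 4.871 × 10^11 m.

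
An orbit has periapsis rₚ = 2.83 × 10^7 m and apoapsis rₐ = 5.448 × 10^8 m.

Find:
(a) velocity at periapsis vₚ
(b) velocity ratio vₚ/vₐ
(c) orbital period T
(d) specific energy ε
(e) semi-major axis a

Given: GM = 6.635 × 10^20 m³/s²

(a) With a = (rₚ + rₐ)/2 = 2.8655e+08 m, vₚ = √(GM (2/rₚ − 1/a)) = √(6.635e+20 · (2/2.83e+07 − 1/2.8655e+08)) m/s ≈ 6.676e+06 m/s
(b) Conservation of angular momentum (rₚvₚ = rₐvₐ) gives vₚ/vₐ = rₐ/rₚ = 5.448e+08/2.83e+07 ≈ 19.25
(c) With a = (rₚ + rₐ)/2 = 2.8655e+08 m, T = 2π √(a³/GM) = 2π √((2.8655e+08)³/6.635e+20) s ≈ 1183 s
(d) With a = (rₚ + rₐ)/2 = 2.8655e+08 m, ε = −GM/(2a) = −6.635e+20/(2 · 2.8655e+08) J/kg ≈ -1.158e+12 J/kg
(e) a = (rₚ + rₐ)/2 = (2.83e+07 + 5.448e+08)/2 ≈ 2.866e+08 m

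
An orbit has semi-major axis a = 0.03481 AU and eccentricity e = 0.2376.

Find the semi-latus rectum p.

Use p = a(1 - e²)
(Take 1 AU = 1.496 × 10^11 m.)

Convert to SI: a = 0.03481 AU = 5.20758e+09 m.
p = a (1 − e²).
p = 5.20758e+09 · (1 − (0.2376)²) = 5.20758e+09 · 0.943546 ≈ 4.914e+09 m = 0.03284 AU.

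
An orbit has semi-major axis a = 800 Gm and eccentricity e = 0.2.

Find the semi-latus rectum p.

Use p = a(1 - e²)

Convert to SI: a = 800 Gm = 8e+11 m.
p = a (1 − e²).
p = 8e+11 · (1 − (0.2)²) = 8e+11 · 0.96 ≈ 7.68e+11 m = 768 Gm.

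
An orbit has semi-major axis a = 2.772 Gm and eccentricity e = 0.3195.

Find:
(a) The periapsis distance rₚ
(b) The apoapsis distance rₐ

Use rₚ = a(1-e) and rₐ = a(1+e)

Convert to SI: a = 2.772 Gm = 2.772e+09 m.
(a) rₚ = a(1 − e) = 2.772e+09 · (1 − 0.3195) = 2.772e+09 · 0.6805 ≈ 1.886e+09 m = 1.886 Gm.
(b) rₐ = a(1 + e) = 2.772e+09 · (1 + 0.3195) = 2.772e+09 · 1.3195 ≈ 3.658e+09 m = 3.658 Gm.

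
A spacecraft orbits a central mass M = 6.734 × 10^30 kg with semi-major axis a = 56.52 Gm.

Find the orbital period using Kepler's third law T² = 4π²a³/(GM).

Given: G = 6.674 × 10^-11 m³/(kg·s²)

Convert to SI: a = 56.52 Gm = 5.652e+10 m.
GM = G · M = 6.674e-11 · 6.734e+30 = 4.49427e+20 m³/s².
Kepler's third law: T = 2π √(a³ / GM).
Substituting a = 5.652e+10 m and GM = 4.49427e+20 m³/s²:
T = 2π √((5.652e+10)³ / 4.49427e+20) s
T ≈ 3.982e+06 s = 46.09 days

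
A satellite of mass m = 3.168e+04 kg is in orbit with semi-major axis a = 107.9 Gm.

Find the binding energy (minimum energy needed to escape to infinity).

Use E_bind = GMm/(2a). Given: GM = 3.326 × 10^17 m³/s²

Convert to SI: a = 107.9 Gm = 1.079e+11 m.
Total orbital energy is E = −GMm/(2a); binding energy is E_bind = −E = GMm/(2a).
E_bind = 3.326e+17 · 3.168e+04 / (2 · 1.079e+11) J ≈ 4.883e+10 J = 48.83 GJ.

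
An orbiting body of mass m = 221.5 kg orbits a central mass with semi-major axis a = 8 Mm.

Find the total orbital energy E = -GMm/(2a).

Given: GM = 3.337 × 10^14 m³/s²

Convert to SI: a = 8 Mm = 8e+06 m.
E = −GMm / (2a).
E = −3.337e+14 · 221.5 / (2 · 8e+06) J ≈ -4.62e+09 J = -4.62 GJ.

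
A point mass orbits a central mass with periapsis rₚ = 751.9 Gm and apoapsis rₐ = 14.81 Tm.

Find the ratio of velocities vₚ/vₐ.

Convert to SI: rₚ = 751.9 Gm = 7.519e+11 m; rₐ = 14.81 Tm = 1.481e+13 m.
Conservation of angular momentum gives rₚvₚ = rₐvₐ, so vₚ/vₐ = rₐ/rₚ.
vₚ/vₐ = 1.481e+13 / 7.519e+11 ≈ 19.7.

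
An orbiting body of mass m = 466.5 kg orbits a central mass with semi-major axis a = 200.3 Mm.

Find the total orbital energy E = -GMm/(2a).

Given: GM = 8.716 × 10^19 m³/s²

Convert to SI: a = 200.3 Mm = 2.003e+08 m.
E = −GMm / (2a).
E = −8.716e+19 · 466.5 / (2 · 2.003e+08) J ≈ -1.015e+14 J = -101.5 TJ.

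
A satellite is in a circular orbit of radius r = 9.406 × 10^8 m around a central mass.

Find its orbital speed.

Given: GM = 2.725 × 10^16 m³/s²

For a circular orbit, gravity supplies the centripetal force, so v = √(GM / r).
v = √(2.725e+16 / 9.406e+08) m/s ≈ 5382 m/s = 5.382 km/s.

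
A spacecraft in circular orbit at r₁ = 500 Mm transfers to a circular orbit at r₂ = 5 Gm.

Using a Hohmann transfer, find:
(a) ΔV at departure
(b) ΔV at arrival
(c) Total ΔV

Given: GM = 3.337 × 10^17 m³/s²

Convert to SI: r₁ = 500 Mm = 5e+08 m; r₂ = 5 Gm = 5e+09 m.
Transfer semi-major axis: a_t = (r₁ + r₂)/2 = (5e+08 + 5e+09)/2 = 2.75e+09 m.
Circular speeds: v₁ = √(GM/r₁) = 25834.1 m/s, v₂ = √(GM/r₂) = 8169.46 m/s.
Transfer speeds (vis-viva v² = GM(2/r − 1/a_t)): v₁ᵗ = 34834.7 m/s, v₂ᵗ = 3483.47 m/s.
(a) ΔV₁ = |v₁ᵗ − v₁| ≈ 9001 m/s = 9.001 km/s.
(b) ΔV₂ = |v₂ − v₂ᵗ| ≈ 4686 m/s = 4.686 km/s.
(c) ΔV_total = ΔV₁ + ΔV₂ ≈ 1.369e+04 m/s = 13.69 km/s.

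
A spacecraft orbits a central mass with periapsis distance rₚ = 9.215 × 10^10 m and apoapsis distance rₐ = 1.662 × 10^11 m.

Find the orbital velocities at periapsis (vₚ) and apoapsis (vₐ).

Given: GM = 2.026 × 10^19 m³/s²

Use the vis-viva equation v² = GM(2/r − 1/a) with a = (rₚ + rₐ)/2 = (9.215e+10 + 1.662e+11)/2 = 1.29175e+11 m.
vₚ = √(GM · (2/rₚ − 1/a)) = √(2.026e+19 · (2/9.215e+10 − 1/1.29175e+11)) m/s ≈ 1.682e+04 m/s = 16.82 km/s.
vₐ = √(GM · (2/rₐ − 1/a)) = √(2.026e+19 · (2/1.662e+11 − 1/1.29175e+11)) m/s ≈ 9325 m/s = 9.325 km/s.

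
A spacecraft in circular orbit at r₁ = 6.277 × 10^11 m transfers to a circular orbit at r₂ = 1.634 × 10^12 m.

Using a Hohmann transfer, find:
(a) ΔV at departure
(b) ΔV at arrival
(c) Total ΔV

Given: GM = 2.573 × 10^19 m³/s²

Transfer semi-major axis: a_t = (r₁ + r₂)/2 = (6.277e+11 + 1.634e+12)/2 = 1.13085e+12 m.
Circular speeds: v₁ = √(GM/r₁) = 6402.42 m/s, v₂ = √(GM/r₂) = 3968.2 m/s.
Transfer speeds (vis-viva v² = GM(2/r − 1/a_t)): v₁ᵗ = 7696.04 m/s, v₂ᵗ = 2956.43 m/s.
(a) ΔV₁ = |v₁ᵗ − v₁| ≈ 1294 m/s = 1.294 km/s.
(b) ΔV₂ = |v₂ − v₂ᵗ| ≈ 1012 m/s = 1.012 km/s.
(c) ΔV_total = ΔV₁ + ΔV₂ ≈ 2305 m/s = 2.305 km/s.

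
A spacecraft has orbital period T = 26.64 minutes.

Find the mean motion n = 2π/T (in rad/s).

Convert to SI: T = 26.64 minutes = 1598.4 s.
n = 2π / T.
n = 2π / 1598.4 s ≈ 0.003931 rad/s.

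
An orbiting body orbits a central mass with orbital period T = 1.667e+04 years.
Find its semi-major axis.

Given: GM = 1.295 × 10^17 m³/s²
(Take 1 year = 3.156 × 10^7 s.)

Convert to SI: T = 1.667e+04 years = 5.26105e+11 s.
Invert Kepler's third law: a = (GM · T² / (4π²))^(1/3).
Substituting T = 5.26105e+11 s and GM = 1.295e+17 m³/s²:
a = (1.295e+17 · (5.26105e+11)² / (4π²))^(1/3) m
a ≈ 9.683e+12 m = 9.683 Tm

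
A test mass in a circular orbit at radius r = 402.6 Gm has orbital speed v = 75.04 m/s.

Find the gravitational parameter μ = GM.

Convert to SI: r = 402.6 Gm = 4.026e+11 m.
For a circular orbit v² = GM/r, so GM = v² · r.
GM = (75.04)² · 4.026e+11 m³/s² ≈ 2.267e+15 m³/s² = 2.267 × 10^15 m³/s².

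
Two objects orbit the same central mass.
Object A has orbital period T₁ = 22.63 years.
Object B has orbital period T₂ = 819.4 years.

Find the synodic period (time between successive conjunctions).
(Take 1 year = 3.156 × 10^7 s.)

Convert to SI: T₁ = 22.63 years = 7.14203e+08 s; T₂ = 819.4 years = 2.58603e+10 s.
T_syn = |T₁ · T₂ / (T₁ − T₂)|.
T_syn = |7.14203e+08 · 2.58603e+10 / (7.14203e+08 − 2.58603e+10)| s ≈ 7.345e+08 s = 23.27 years.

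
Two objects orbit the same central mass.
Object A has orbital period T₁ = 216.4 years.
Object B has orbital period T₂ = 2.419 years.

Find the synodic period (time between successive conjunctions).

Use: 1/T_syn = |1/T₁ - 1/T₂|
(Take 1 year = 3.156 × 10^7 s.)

Convert to SI: T₁ = 216.4 years = 6.82958e+09 s; T₂ = 2.419 years = 7.63436e+07 s.
T_syn = |T₁ · T₂ / (T₁ − T₂)|.
T_syn = |6.82958e+09 · 7.63436e+07 / (6.82958e+09 − 7.63436e+07)| s ≈ 7.721e+07 s = 2.446 years.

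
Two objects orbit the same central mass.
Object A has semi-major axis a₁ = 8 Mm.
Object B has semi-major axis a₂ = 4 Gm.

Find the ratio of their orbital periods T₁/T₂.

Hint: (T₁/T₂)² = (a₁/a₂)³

Convert to SI: a₁ = 8 Mm = 8e+06 m; a₂ = 4 Gm = 4e+09 m.
From Kepler's third law, (T₁/T₂)² = (a₁/a₂)³, so T₁/T₂ = (a₁/a₂)^(3/2).
a₁/a₂ = 8e+06 / 4e+09 = 0.002.
T₁/T₂ = (0.002)^(3/2) ≈ 8.944e-05.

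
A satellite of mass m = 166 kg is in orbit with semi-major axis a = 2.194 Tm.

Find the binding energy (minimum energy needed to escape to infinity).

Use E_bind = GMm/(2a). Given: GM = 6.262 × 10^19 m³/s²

Convert to SI: a = 2.194 Tm = 2.194e+12 m.
Total orbital energy is E = −GMm/(2a); binding energy is E_bind = −E = GMm/(2a).
E_bind = 6.262e+19 · 166 / (2 · 2.194e+12) J ≈ 2.369e+09 J = 2.369 GJ.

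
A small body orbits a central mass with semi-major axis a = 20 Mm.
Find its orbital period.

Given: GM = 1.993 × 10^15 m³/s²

Convert to SI: a = 20 Mm = 2e+07 m.
Kepler's third law: T = 2π √(a³ / GM).
Substituting a = 2e+07 m and GM = 1.993e+15 m³/s²:
T = 2π √((2e+07)³ / 1.993e+15) s
T ≈ 1.259e+04 s = 3.497 hours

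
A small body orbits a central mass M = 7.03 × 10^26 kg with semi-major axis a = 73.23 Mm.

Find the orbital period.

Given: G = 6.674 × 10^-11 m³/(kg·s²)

Convert to SI: a = 73.23 Mm = 7.323e+07 m.
GM = G · M = 6.674e-11 · 7.03e+26 = 4.69182e+16 m³/s².
Kepler's third law: T = 2π √(a³ / GM).
Substituting a = 7.323e+07 m and GM = 4.69182e+16 m³/s²:
T = 2π √((7.323e+07)³ / 4.69182e+16) s
T ≈ 1.818e+04 s = 5.049 hours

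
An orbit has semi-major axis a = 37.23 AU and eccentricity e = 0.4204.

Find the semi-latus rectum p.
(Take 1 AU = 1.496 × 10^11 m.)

Convert to SI: a = 37.23 AU = 5.56961e+12 m.
p = a (1 − e²).
p = 5.56961e+12 · (1 − (0.4204)²) = 5.56961e+12 · 0.823264 ≈ 4.585e+12 m = 30.65 AU.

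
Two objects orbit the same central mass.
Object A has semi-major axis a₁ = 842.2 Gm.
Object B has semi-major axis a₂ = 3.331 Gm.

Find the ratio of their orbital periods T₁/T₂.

Convert to SI: a₁ = 842.2 Gm = 8.422e+11 m; a₂ = 3.331 Gm = 3.331e+09 m.
From Kepler's third law, (T₁/T₂)² = (a₁/a₂)³, so T₁/T₂ = (a₁/a₂)^(3/2).
a₁/a₂ = 8.422e+11 / 3.331e+09 = 252.837.
T₁/T₂ = (252.837)^(3/2) ≈ 4020.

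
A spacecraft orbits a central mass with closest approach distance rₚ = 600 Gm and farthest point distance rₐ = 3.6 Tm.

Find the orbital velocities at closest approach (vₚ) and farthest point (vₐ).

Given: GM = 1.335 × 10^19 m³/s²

Convert to SI: rₚ = 600 Gm = 6e+11 m; rₐ = 3.6 Tm = 3.6e+12 m.
Use the vis-viva equation v² = GM(2/r − 1/a) with a = (rₚ + rₐ)/2 = (6e+11 + 3.6e+12)/2 = 2.1e+12 m.
vₚ = √(GM · (2/rₚ − 1/a)) = √(1.335e+19 · (2/6e+11 − 1/2.1e+12)) m/s ≈ 6176 m/s = 6.176 km/s.
vₐ = √(GM · (2/rₐ − 1/a)) = √(1.335e+19 · (2/3.6e+12 − 1/2.1e+12)) m/s ≈ 1029 m/s = 1.029 km/s.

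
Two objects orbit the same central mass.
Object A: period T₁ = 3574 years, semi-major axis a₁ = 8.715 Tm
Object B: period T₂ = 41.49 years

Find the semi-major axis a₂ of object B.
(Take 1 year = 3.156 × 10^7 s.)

Convert to SI: T₁ = 3574 years = 1.12795e+11 s; a₁ = 8.715 Tm = 8.715e+12 m; T₂ = 41.49 years = 1.30942e+09 s.
Kepler's third law: (T₁/T₂)² = (a₁/a₂)³ ⇒ a₂ = a₁ · (T₂/T₁)^(2/3).
T₂/T₁ = 1.30942e+09 / 1.12795e+11 = 0.0116088.
a₂ = 8.715e+12 · (0.0116088)^(2/3) m ≈ 4.468e+11 m = 446.8 Gm.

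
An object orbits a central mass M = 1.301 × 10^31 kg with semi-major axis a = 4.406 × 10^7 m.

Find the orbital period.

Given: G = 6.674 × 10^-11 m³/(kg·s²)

GM = G · M = 6.674e-11 · 1.301e+31 = 8.68287e+20 m³/s².
Kepler's third law: T = 2π √(a³ / GM).
Substituting a = 4.406e+07 m and GM = 8.68287e+20 m³/s²:
T = 2π √((4.406e+07)³ / 8.68287e+20) s
T ≈ 62.36 s = 1.039 minutes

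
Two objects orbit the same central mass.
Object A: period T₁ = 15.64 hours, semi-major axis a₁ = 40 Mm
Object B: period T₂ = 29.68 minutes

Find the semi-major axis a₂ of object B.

Convert to SI: T₁ = 15.64 hours = 56304 s; a₁ = 40 Mm = 4e+07 m; T₂ = 29.68 minutes = 1780.8 s.
Kepler's third law: (T₁/T₂)² = (a₁/a₂)³ ⇒ a₂ = a₁ · (T₂/T₁)^(2/3).
T₂/T₁ = 1780.8 / 56304 = 0.0316283.
a₂ = 4e+07 · (0.0316283)^(2/3) m ≈ 4e+06 m = 4 Mm.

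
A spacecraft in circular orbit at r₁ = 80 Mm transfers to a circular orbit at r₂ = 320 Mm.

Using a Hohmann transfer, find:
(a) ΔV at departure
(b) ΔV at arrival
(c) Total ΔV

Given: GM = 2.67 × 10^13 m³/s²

Convert to SI: r₁ = 80 Mm = 8e+07 m; r₂ = 320 Mm = 3.2e+08 m.
Transfer semi-major axis: a_t = (r₁ + r₂)/2 = (8e+07 + 3.2e+08)/2 = 2e+08 m.
Circular speeds: v₁ = √(GM/r₁) = 577.711 m/s, v₂ = √(GM/r₂) = 288.856 m/s.
Transfer speeds (vis-viva v² = GM(2/r − 1/a_t)): v₁ᵗ = 730.753 m/s, v₂ᵗ = 182.688 m/s.
(a) ΔV₁ = |v₁ᵗ − v₁| ≈ 153 m/s = 153 m/s.
(b) ΔV₂ = |v₂ − v₂ᵗ| ≈ 106.2 m/s = 106.2 m/s.
(c) ΔV_total = ΔV₁ + ΔV₂ ≈ 259.2 m/s = 259.2 m/s.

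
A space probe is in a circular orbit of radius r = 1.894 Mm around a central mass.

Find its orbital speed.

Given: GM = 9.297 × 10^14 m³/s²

Convert to SI: r = 1.894 Mm = 1.894e+06 m.
For a circular orbit, gravity supplies the centripetal force, so v = √(GM / r).
v = √(9.297e+14 / 1.894e+06) m/s ≈ 2.216e+04 m/s = 22.16 km/s.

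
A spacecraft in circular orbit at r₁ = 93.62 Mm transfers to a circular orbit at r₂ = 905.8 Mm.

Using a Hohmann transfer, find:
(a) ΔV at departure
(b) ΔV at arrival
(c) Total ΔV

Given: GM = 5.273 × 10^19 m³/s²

Convert to SI: r₁ = 93.62 Mm = 9.362e+07 m; r₂ = 905.8 Mm = 9.058e+08 m.
Transfer semi-major axis: a_t = (r₁ + r₂)/2 = (9.362e+07 + 9.058e+08)/2 = 4.9971e+08 m.
Circular speeds: v₁ = √(GM/r₁) = 750489 m/s, v₂ = √(GM/r₂) = 241275 m/s.
Transfer speeds (vis-viva v² = GM(2/r − 1/a_t)): v₁ᵗ = 1.01042e+06 m/s, v₂ᵗ = 104433 m/s.
(a) ΔV₁ = |v₁ᵗ − v₁| ≈ 2.599e+05 m/s = 259.9 km/s.
(b) ΔV₂ = |v₂ − v₂ᵗ| ≈ 1.368e+05 m/s = 136.8 km/s.
(c) ΔV_total = ΔV₁ + ΔV₂ ≈ 3.968e+05 m/s = 396.8 km/s.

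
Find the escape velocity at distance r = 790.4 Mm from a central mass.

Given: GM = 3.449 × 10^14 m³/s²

Convert to SI: r = 790.4 Mm = 7.904e+08 m.
Escape velocity comes from setting total energy to zero: ½v² − GM/r = 0 ⇒ v_esc = √(2GM / r).
v_esc = √(2 · 3.449e+14 / 7.904e+08) m/s ≈ 934.2 m/s = 934.2 m/s.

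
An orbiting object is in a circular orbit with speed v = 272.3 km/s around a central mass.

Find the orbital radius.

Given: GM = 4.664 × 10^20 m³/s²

Convert to SI: v = 272.3 km/s = 272300 m/s.
For a circular orbit, v² = GM / r, so r = GM / v².
r = 4.664e+20 / (272300)² m ≈ 6.29e+09 m = 6.29 Gm.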